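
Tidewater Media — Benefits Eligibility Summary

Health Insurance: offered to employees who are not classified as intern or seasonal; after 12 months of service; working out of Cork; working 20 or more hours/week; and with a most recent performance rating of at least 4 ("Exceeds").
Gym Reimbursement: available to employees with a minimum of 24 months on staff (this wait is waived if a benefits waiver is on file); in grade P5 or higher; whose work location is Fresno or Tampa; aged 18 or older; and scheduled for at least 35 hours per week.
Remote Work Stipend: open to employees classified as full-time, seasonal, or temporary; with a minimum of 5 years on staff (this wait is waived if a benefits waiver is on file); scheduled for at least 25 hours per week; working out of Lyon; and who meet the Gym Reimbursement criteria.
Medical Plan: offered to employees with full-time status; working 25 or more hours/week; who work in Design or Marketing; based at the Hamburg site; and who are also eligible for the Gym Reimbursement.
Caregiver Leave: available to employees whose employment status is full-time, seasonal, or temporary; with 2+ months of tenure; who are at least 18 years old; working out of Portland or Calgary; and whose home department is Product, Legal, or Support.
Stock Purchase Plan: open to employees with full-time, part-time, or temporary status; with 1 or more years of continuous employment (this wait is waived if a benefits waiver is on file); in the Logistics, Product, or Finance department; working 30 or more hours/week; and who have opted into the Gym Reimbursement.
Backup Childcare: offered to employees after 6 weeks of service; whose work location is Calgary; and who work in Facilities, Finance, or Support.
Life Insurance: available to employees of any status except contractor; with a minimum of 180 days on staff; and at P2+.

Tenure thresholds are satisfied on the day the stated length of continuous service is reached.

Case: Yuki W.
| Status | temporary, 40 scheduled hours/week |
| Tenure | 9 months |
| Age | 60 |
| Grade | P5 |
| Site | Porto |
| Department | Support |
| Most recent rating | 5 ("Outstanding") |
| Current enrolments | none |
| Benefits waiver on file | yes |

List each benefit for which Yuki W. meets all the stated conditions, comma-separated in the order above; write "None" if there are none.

Health Insurance — status temporary ✓ (not excluded); service 9 months < 12 months ✗ → not eligible.
Gym Reimbursement — benefits waiver on file ✓; grade P5 ≥ P5 ✓; site Porto ✗ (not Fresno or Tampa) → not eligible.
Remote Work Stipend — status temporary ✓; benefits waiver on file ✓; 40 hrs/wk ≥ 25 ✓; site Porto ✗ (not Lyon) → not eligible.
Medical Plan — status temporary ✗ (requires full-time) → not eligible.
Caregiver Leave — status temporary ✓; service 9 months ≥ 2 months ✓; age 60 ≥ 18 ✓; site Porto ✗ (not Portland or Calgary) → not eligible.
Stock Purchase Plan — status temporary ✓; benefits waiver on file ✓; dept Support ✗ → not eligible.
Backup Childcare — service 9 months ≥ 6 weeks (≈42 days) ✓; site Porto ✗ (not Calgary) → not eligible.
Life Insurance — status temporary ✓ (not excluded); service 9 months ≥ 180 days ✓; grade P5 ≥ P2 ✓ → eligible.

Life Insurance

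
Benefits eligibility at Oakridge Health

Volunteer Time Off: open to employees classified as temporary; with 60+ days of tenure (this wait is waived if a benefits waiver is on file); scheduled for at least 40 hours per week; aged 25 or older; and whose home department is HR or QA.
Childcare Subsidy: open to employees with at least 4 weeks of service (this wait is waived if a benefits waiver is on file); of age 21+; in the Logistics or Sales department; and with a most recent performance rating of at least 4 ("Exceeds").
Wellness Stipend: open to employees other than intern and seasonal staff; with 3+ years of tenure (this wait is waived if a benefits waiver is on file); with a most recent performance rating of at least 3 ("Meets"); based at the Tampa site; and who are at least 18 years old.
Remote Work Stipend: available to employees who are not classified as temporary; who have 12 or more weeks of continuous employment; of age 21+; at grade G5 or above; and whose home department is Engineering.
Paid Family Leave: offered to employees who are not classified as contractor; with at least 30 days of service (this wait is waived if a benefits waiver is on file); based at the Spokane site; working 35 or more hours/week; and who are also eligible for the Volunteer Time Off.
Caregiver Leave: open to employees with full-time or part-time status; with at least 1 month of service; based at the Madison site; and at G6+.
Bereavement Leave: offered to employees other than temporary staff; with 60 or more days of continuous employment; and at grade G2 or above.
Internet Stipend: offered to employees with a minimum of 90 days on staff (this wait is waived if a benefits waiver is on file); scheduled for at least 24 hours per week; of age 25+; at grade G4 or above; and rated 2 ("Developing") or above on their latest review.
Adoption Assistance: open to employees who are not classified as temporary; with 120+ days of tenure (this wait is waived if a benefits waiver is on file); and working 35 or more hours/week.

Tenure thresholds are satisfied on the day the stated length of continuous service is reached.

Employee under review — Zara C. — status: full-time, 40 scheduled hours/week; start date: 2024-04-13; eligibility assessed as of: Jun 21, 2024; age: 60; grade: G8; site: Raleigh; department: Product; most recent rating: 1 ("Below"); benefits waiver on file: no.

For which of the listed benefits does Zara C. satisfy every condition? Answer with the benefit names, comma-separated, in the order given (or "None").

Bereavement Leave

Service from 2024-04-13 to Jun 21, 2024: 69 days.
Volunteer Time Off — status full-time ✗ (requires temporary) → not eligible.
Childcare Subsidy — no waiver, service 69 days ≥ 4 weeks (≈28 days) ✓; age 60 ≥ 21 ✓; dept Product ✗ → not eligible.
Wellness Stipend — status full-time ✓ (not excluded); no waiver, service 69 days < 3 years (≈1095 days) ✗ → not eligible.
Remote Work Stipend — status full-time ✓ (not excluded); service 69 days < 12 weeks (≈84 days) ✗ → not eligible.
Paid Family Leave — status full-time ✓ (not excluded); no waiver, service 69 days ≥ 30 days ✓; site Raleigh ✗ (not Spokane) → not eligible.
Caregiver Leave — status full-time ✓; service 69 days ≥ 1 month (≈30 days) ✓; site Raleigh ✗ (not Madison) → not eligible.
Bereavement Leave — status full-time ✓ (not excluded); service 69 days ≥ 60 days ✓; grade G8 ≥ G2 ✓ → eligible.
Internet Stipend — no waiver, service 69 days < 90 days ✗ → not eligible.
Adoption Assistance — status full-time ✓ (not excluded); no waiver, service 69 days < 120 days ✗ → not eligible.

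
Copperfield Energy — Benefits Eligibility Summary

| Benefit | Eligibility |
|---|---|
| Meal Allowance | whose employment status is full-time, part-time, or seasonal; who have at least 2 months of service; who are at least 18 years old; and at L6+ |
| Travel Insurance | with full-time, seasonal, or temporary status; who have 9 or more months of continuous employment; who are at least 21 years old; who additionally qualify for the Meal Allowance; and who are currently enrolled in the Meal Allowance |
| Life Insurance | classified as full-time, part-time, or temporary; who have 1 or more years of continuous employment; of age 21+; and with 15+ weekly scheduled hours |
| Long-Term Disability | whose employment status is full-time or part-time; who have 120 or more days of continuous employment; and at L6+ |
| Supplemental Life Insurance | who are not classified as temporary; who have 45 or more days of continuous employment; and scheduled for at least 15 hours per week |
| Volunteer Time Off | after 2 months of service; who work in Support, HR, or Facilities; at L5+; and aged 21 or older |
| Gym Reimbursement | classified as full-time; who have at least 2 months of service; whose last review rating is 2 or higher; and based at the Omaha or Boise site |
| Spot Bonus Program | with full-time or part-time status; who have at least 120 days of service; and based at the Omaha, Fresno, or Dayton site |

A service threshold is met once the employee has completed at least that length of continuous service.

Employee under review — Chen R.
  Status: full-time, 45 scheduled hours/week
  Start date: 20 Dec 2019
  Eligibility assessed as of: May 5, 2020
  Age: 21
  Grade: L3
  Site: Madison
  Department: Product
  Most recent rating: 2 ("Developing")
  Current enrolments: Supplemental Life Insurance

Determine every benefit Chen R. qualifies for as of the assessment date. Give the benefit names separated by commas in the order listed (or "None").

Service from 20 Dec 2019 to May 5, 2020: 137 days.
Meal Allowance — status full-time ✓; service 137 days ≥ 2 months (≈60 days) ✓; age 21 ≥ 18 ✓; grade L3 < L6 ✗ → not eligible.
Travel Insurance — status full-time ✓; service 137 days < 9 months (≈270 days) ✗ → not eligible.
Life Insurance — status full-time ✓; service 137 days < 1 year (≈365 days) ✗ → not eligible.
Long-Term Disability — status full-time ✓; service 137 days ≥ 120 days ✓; grade L3 < L6 ✗ → not eligible.
Supplemental Life Insurance — status full-time ✓ (not excluded); service 137 days ≥ 45 days ✓; 45 hrs/wk ≥ 15 ✓ → eligible.
Volunteer Time Off — service 137 days ≥ 2 months (≈60 days) ✓; dept Product ✗ → not eligible.
Gym Reimbursement — status full-time ✓; service 137 days ≥ 2 months (≈60 days) ✓; rating 2 ≥ 2 ✓; site Madison ✗ (not Omaha or Boise) → not eligible.
Spot Bonus Program — status full-time ✓; service 137 days ≥ 120 days ✓; site Madison ✗ (not Omaha, Fresno, or Dayton) → not eligible.

Supplemental Life Insurance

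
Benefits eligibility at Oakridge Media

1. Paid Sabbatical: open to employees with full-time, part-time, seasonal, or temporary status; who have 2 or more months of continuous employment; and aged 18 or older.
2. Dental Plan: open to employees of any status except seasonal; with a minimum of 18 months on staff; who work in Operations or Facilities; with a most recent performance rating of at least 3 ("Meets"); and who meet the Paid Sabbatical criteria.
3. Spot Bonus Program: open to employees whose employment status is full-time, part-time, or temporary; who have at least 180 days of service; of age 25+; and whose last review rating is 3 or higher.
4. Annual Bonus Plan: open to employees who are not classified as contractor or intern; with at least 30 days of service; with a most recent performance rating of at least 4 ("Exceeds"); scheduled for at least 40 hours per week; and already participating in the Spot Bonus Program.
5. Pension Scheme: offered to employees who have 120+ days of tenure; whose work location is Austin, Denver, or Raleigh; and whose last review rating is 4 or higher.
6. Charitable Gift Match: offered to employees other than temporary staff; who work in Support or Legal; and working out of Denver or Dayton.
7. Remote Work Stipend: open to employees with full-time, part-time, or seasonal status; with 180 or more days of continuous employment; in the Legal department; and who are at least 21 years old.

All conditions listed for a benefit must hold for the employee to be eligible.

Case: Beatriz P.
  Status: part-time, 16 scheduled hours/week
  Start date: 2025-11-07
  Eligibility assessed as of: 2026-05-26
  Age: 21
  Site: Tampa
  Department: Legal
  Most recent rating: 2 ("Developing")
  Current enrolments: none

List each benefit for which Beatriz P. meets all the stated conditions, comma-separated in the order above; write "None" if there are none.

Paid Sabbatical, Remote Work Stipend

Service from 2025-11-07 to 2026-05-26: 200 days.
Paid Sabbatical — status part-time ✓; service 200 days ≥ 2 months (≈60 days) ✓; age 21 ≥ 18 ✓ → eligible.
Dental Plan — status part-time ✓ (not excluded); service 200 days < 18 months (≈540 days) ✗ → not eligible.
Spot Bonus Program — status part-time ✓; service 200 days ≥ 180 days ✓; age 21 < 25 ✗ → not eligible.
Annual Bonus Plan — status part-time ✓ (not excluded); service 200 days ≥ 30 days ✓; rating 2 < 4 ✗ → not eligible.
Pension Scheme — service 200 days ≥ 120 days ✓; site Tampa ✗ (not Austin, Denver, or Raleigh) → not eligible.
Charitable Gift Match — status part-time ✓ (not excluded); dept Legal ✓; site Tampa ✗ (not Denver or Dayton) → not eligible.
Remote Work Stipend — status part-time ✓; service 200 days ≥ 180 days ✓; dept Legal ✓; age 21 ≥ 21 ✓ → eligible.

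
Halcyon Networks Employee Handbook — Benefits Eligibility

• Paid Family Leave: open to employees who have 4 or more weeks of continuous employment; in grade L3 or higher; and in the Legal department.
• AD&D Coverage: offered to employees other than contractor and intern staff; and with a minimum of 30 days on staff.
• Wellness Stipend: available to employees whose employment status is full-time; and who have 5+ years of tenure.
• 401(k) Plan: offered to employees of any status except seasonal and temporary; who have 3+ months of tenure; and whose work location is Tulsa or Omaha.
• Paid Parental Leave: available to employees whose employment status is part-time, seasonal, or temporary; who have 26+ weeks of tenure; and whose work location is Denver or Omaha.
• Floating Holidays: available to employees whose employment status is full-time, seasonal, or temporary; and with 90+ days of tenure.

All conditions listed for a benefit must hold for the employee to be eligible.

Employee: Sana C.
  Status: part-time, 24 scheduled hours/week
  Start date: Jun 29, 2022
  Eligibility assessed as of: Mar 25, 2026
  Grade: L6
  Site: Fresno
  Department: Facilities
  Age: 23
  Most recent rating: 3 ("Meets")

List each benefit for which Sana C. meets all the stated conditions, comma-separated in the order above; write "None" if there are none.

AD&D Coverage

Service from Jun 29, 2022 to Mar 25, 2026: 1365 days.
Paid Family Leave — service 1365 days ≥ 4 weeks (≈28 days) ✓; grade L6 ≥ L3 ✓; dept Facilities ✗ → not eligible.
AD&D Coverage — status part-time ✓ (not excluded); service 1365 days ≥ 30 days ✓ → eligible.
Wellness Stipend — status part-time ✗ (requires full-time) → not eligible.
401(k) Plan — status part-time ✓ (not excluded); service 1365 days ≥ 3 months (≈90 days) ✓; site Fresno ✗ (not Tulsa or Omaha) → not eligible.
Paid Parental Leave — status part-time ✓; service 1365 days ≥ 26 weeks (≈182 days) ✓; site Fresno ✗ (not Denver or Omaha) → not eligible.
Floating Holidays — status part-time ✗ (requires full-time, seasonal, or temporary) → not eligible.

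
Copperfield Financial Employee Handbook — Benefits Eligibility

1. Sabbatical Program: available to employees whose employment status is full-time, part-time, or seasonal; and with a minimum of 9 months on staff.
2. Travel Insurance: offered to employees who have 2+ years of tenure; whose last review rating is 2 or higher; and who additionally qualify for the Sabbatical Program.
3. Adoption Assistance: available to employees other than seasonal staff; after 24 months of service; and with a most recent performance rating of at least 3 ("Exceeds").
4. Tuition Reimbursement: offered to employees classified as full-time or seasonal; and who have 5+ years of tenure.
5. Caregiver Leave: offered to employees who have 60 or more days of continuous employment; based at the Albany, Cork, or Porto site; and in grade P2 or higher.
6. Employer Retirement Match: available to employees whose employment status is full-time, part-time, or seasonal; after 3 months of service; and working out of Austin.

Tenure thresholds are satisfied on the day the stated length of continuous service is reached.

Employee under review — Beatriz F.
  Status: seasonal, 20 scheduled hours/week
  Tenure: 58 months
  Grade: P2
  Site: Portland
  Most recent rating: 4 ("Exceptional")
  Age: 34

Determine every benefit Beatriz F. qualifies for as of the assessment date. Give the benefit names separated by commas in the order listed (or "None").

Sabbatical Program — status seasonal ✓; service 58 months ≥ 9 months ✓ → eligible.
Travel Insurance — service 58 months ≥ 2 years (≈730 days) ✓; rating 4 ≥ 2 ✓; eligible for Sabbatical Program ✓ → eligible.
Adoption Assistance — status seasonal ✗ (excluded) → not eligible.
Tuition Reimbursement — status seasonal ✓; service 58 months < 5 years (≈1825 days) ✗ → not eligible.
Caregiver Leave — service 58 months ≥ 60 days ✓; site Portland ✗ (not Albany, Cork, or Porto) → not eligible.
Employer Retirement Match — status seasonal ✓; service 58 months ≥ 3 months ✓; site Portland ✗ (not Austin) → not eligible.

Sabbatical Program, Travel Insurance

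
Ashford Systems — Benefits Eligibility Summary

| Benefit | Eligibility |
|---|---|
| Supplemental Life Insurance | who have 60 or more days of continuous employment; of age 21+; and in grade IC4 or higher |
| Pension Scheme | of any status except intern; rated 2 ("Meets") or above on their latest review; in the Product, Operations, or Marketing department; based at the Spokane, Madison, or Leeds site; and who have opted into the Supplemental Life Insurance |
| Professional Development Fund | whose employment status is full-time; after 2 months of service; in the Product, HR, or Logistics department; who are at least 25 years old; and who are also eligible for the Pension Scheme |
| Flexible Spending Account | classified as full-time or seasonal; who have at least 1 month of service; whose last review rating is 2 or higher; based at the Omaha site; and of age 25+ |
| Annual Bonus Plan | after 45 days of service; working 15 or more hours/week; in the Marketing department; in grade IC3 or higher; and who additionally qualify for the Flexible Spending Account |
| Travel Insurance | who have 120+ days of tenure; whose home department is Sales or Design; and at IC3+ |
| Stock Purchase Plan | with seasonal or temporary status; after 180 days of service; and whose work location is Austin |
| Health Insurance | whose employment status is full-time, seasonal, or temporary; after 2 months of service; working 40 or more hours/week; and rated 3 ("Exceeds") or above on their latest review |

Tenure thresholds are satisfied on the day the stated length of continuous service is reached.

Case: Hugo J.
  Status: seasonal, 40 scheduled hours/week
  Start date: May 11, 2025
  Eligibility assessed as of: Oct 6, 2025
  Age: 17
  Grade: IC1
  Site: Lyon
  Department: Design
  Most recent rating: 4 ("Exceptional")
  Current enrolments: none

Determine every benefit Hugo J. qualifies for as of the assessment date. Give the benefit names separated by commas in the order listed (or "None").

Health Insurance

Service from May 11, 2025 to Oct 6, 2025: 148 days.
Supplemental Life Insurance — service 148 days ≥ 60 days ✓; age 17 < 21 ✗ → not eligible.
Pension Scheme — status seasonal ✓ (not excluded); rating 4 ≥ 2 ✓; dept Design ✗ → not eligible.
Professional Development Fund — status seasonal ✗ (requires full-time) → not eligible.
Flexible Spending Account — status seasonal ✓; service 148 days ≥ 1 month (≈30 days) ✓; rating 4 ≥ 2 ✓; site Lyon ✗ (not Omaha) → not eligible.
Annual Bonus Plan — service 148 days ≥ 45 days ✓; 40 hrs/wk ≥ 15 ✓; dept Design ✗ → not eligible.
Travel Insurance — service 148 days ≥ 120 days ✓; dept Design ✓; grade IC1 < IC3 ✗ → not eligible.
Stock Purchase Plan — status seasonal ✓; service 148 days < 180 days ✗ → not eligible.
Health Insurance — status seasonal ✓; service 148 days ≥ 2 months (≈60 days) ✓; 40 hrs/wk ≥ 40 ✓; rating 4 ≥ 3 ✓ → eligible.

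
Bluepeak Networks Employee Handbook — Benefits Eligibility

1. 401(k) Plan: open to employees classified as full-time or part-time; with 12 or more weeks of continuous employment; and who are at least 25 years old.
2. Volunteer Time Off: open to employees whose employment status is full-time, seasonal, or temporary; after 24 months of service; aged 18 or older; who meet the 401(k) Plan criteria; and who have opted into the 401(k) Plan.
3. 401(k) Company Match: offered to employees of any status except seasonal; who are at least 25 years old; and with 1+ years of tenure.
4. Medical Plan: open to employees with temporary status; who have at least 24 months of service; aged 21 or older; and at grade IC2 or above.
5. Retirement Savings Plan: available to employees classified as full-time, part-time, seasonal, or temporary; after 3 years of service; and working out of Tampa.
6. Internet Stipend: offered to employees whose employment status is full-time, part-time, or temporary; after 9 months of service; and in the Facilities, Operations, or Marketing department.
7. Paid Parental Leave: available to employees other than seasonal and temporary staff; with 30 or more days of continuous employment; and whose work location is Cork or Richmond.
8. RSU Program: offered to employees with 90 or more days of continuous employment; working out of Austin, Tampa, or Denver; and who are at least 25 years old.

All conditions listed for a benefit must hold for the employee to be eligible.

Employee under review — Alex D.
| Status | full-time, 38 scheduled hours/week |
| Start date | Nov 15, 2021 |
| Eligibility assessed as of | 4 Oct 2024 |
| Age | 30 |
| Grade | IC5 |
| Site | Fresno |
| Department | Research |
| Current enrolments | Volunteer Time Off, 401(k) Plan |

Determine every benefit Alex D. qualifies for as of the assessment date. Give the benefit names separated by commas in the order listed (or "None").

401(k) Plan, Volunteer Time Off, 401(k) Company Match

Service from Nov 15, 2021 to 4 Oct 2024: 1054 days.
401(k) Plan — status full-time ✓; service 1054 days ≥ 12 weeks (≈84 days) ✓; age 30 ≥ 25 ✓ → eligible.
Volunteer Time Off — status full-time ✓; service 1054 days ≥ 24 months (≈720 days) ✓; age 30 ≥ 18 ✓; eligible for 401(k) Plan ✓; enrolled in 401(k) Plan ✓ → eligible.
401(k) Company Match — status full-time ✓ (not excluded); age 30 ≥ 25 ✓; service 1054 days ≥ 1 year (≈365 days) ✓ → eligible.
Medical Plan — status full-time ✗ (requires temporary) → not eligible.
Retirement Savings Plan — status full-time ✓; service 1054 days < 3 years (≈1095 days) ✗ → not eligible.
Internet Stipend — status full-time ✓; service 1054 days ≥ 9 months (≈270 days) ✓; dept Research ✗ → not eligible.
Paid Parental Leave — status full-time ✓ (not excluded); service 1054 days ≥ 30 days ✓; site Fresno ✗ (not Cork or Richmond) → not eligible.
RSU Program — service 1054 days ≥ 90 days ✓; site Fresno ✗ (not Austin, Tampa, or Denver) → not eligible.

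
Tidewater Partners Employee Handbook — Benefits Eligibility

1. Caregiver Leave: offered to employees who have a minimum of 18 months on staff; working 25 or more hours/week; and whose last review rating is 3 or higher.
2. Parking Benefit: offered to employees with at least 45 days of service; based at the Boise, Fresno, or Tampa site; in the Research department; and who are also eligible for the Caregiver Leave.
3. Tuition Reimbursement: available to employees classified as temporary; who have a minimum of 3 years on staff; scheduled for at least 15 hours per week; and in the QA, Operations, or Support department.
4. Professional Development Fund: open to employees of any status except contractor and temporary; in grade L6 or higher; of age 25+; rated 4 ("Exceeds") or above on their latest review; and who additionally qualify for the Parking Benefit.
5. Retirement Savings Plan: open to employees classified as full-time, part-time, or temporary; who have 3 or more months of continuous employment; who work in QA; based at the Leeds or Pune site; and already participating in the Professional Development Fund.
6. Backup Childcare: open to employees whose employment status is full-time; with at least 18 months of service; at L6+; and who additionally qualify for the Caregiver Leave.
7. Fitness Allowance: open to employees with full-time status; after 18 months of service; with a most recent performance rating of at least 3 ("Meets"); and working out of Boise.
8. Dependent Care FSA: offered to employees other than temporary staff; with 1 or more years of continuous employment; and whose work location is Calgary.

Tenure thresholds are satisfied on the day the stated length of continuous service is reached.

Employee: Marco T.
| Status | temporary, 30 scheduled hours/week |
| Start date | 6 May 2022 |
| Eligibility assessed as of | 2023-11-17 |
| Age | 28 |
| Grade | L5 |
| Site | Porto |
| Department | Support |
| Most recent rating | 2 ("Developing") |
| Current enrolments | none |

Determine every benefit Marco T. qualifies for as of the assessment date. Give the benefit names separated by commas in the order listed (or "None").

Service from 6 May 2022 to 2023-11-17: 560 days.
Caregiver Leave — service 560 days ≥ 18 months (≈540 days) ✓; 30 hrs/wk ≥ 25 ✓; rating 2 < 3 ✗ → not eligible.
Parking Benefit — service 560 days ≥ 45 days ✓; site Porto ✗ (not Boise, Fresno, or Tampa) → not eligible.
Tuition Reimbursement — status temporary ✓; service 560 days < 3 years (≈1095 days) ✗ → not eligible.
Professional Development Fund — status temporary ✗ (excluded) → not eligible.
Retirement Savings Plan — status temporary ✓; service 560 days ≥ 3 months (≈90 days) ✓; dept Support ✗ → not eligible.
Backup Childcare — status temporary ✗ (requires full-time) → not eligible.
Fitness Allowance — status temporary ✗ (requires full-time) → not eligible.
Dependent Care FSA — status temporary ✗ (excluded) → not eligible.

None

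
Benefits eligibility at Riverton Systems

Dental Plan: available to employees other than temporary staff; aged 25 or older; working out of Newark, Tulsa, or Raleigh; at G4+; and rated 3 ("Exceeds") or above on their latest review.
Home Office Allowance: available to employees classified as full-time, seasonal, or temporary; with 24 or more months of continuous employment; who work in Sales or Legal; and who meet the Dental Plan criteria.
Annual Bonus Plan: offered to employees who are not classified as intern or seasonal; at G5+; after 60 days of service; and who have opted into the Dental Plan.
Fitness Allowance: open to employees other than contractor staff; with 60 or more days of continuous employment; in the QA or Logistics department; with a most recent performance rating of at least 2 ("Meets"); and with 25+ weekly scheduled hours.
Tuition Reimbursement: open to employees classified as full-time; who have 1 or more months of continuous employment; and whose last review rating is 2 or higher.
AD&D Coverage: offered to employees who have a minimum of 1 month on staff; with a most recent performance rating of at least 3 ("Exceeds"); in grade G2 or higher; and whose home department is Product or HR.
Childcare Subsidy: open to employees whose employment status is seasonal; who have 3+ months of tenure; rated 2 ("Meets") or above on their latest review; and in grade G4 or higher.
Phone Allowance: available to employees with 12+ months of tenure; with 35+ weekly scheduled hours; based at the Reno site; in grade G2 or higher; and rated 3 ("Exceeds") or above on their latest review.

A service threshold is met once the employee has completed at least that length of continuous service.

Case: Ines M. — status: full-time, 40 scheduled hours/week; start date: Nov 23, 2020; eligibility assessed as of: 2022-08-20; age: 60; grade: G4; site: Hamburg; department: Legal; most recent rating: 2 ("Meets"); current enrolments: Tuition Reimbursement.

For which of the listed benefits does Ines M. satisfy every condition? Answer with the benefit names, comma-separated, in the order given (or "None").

Service from Nov 23, 2020 to 2022-08-20: 635 days.
Dental Plan — status full-time ✓ (not excluded); age 60 ≥ 25 ✓; site Hamburg ✗ (not Newark, Tulsa, or Raleigh) → not eligible.
Home Office Allowance — status full-time ✓; service 635 days < 24 months (≈720 days) ✗ → not eligible.
Annual Bonus Plan — status full-time ✓ (not excluded); grade G4 < G5 ✗ → not eligible.
Fitness Allowance — status full-time ✓ (not excluded); service 635 days ≥ 60 days ✓; dept Legal ✗ → not eligible.
Tuition Reimbursement — status full-time ✓; service 635 days ≥ 1 month (≈30 days) ✓; rating 2 ≥ 2 ✓ → eligible.
AD&D Coverage — service 635 days ≥ 1 month (≈30 days) ✓; rating 2 < 3 ✗ → not eligible.
Childcare Subsidy — status full-time ✗ (requires seasonal) → not eligible.
Phone Allowance — service 635 days ≥ 12 months (≈360 days) ✓; 40 hrs/wk ≥ 35 ✓; site Hamburg ✗ (not Reno) → not eligible.

Tuition Reimbursement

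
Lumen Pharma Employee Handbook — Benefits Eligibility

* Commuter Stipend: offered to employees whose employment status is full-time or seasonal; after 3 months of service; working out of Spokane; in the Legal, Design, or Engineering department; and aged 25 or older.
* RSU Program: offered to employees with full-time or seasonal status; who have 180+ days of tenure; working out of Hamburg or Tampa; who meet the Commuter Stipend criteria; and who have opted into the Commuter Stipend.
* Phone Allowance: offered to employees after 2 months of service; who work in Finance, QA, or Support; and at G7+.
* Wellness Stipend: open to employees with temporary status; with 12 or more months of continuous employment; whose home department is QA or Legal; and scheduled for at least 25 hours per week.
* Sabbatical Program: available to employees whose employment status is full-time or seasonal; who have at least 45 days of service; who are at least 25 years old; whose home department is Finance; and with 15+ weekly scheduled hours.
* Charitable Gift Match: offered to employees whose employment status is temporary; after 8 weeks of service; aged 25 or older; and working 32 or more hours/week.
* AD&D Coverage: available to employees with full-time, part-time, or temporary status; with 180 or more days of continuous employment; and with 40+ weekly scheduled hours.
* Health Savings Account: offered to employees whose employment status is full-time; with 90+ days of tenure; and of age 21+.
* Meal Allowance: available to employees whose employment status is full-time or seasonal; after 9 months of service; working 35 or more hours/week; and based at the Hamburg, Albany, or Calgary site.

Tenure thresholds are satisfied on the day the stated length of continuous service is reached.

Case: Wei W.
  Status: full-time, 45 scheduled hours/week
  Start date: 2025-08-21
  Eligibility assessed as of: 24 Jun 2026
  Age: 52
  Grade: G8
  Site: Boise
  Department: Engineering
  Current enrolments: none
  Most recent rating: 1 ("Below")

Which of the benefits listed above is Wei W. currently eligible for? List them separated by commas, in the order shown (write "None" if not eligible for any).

AD&D Coverage, Health Savings Account

Service from 2025-08-21 to 24 Jun 2026: 307 days.
Commuter Stipend — status full-time ✓; service 307 days ≥ 3 months (≈90 days) ✓; site Boise ✗ (not Spokane) → not eligible.
RSU Program — status full-time ✓; service 307 days ≥ 180 days ✓; site Boise ✗ (not Hamburg or Tampa) → not eligible.
Phone Allowance — service 307 days ≥ 2 months (≈60 days) ✓; dept Engineering ✗ → not eligible.
Wellness Stipend — status full-time ✗ (requires temporary) → not eligible.
Sabbatical Program — status full-time ✓; service 307 days ≥ 45 days ✓; age 52 ≥ 25 ✓; dept Engineering ✗ → not eligible.
Charitable Gift Match — status full-time ✗ (requires temporary) → not eligible.
AD&D Coverage — status full-time ✓; service 307 days ≥ 180 days ✓; 45 hrs/wk ≥ 40 ✓ → eligible.
Health Savings Account — status full-time ✓; service 307 days ≥ 90 days ✓; age 52 ≥ 21 ✓ → eligible.
Meal Allowance — status full-time ✓; service 307 days ≥ 9 months (≈270 days) ✓; 45 hrs/wk ≥ 35 ✓; site Boise ✗ (not Hamburg, Albany, or Calgary) → not eligible.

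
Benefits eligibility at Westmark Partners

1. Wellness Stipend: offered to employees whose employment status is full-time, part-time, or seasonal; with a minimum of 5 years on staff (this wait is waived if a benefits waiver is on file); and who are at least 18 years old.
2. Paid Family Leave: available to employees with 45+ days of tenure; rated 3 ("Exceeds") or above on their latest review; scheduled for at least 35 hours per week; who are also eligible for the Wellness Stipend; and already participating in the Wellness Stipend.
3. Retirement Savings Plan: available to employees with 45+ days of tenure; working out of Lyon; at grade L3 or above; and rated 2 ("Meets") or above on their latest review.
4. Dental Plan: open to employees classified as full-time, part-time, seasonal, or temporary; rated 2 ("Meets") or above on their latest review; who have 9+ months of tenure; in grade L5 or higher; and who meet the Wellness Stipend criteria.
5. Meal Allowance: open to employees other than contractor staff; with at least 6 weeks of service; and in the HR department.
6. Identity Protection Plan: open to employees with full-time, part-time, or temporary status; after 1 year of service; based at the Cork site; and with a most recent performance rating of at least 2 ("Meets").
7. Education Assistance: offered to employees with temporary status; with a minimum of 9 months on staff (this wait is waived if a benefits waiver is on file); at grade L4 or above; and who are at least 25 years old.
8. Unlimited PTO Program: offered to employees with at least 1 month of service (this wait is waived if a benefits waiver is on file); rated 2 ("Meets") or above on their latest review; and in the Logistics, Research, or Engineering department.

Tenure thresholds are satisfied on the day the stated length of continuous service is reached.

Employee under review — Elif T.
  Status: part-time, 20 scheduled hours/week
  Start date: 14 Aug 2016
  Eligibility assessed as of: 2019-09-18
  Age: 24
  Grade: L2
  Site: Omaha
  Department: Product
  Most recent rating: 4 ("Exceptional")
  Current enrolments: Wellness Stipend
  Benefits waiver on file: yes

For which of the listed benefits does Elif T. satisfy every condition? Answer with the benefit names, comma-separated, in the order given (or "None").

Wellness Stipend

Service from 14 Aug 2016 to 2019-09-18: 1130 days.
Wellness Stipend — status part-time ✓; benefits waiver on file ✓; age 24 ≥ 18 ✓ → eligible.
Paid Family Leave — service 1130 days ≥ 45 days ✓; rating 4 ≥ 3 ✓; 20 hrs/wk < 35 ✗ → not eligible.
Retirement Savings Plan — service 1130 days ≥ 45 days ✓; site Omaha ✗ (not Lyon) → not eligible.
Dental Plan — status part-time ✓; rating 4 ≥ 2 ✓; service 1130 days ≥ 9 months (≈270 days) ✓; grade L2 < L5 ✗ → not eligible.
Meal Allowance — status part-time ✓ (not excluded); service 1130 days ≥ 6 weeks (≈42 days) ✓; dept Product ✗ → not eligible.
Identity Protection Plan — status part-time ✓; service 1130 days ≥ 1 year (≈365 days) ✓; site Omaha ✗ (not Cork) → not eligible.
Education Assistance — status part-time ✗ (requires temporary) → not eligible.
Unlimited PTO Program — benefits waiver on file ✓; rating 4 ≥ 2 ✓; dept Product ✗ → not eligible.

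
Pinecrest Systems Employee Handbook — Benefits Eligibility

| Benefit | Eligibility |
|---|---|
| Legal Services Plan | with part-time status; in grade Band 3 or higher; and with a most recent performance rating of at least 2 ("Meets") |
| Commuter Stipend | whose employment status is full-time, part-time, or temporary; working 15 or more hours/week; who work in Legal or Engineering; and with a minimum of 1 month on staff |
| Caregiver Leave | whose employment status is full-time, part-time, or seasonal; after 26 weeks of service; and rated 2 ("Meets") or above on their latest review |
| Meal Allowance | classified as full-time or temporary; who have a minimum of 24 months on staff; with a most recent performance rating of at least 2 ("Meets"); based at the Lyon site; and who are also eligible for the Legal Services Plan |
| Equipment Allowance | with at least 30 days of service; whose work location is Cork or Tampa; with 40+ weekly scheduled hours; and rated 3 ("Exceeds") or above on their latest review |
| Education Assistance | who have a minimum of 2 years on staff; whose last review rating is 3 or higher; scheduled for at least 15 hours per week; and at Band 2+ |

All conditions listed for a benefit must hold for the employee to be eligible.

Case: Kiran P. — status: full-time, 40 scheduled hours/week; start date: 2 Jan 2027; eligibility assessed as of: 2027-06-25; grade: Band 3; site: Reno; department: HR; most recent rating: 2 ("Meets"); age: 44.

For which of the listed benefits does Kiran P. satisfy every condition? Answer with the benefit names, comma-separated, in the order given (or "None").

Service from 2 Jan 2027 to 2027-06-25: 174 days.
Legal Services Plan — status full-time ✗ (requires part-time) → not eligible.
Commuter Stipend — status full-time ✓; 40 hrs/wk ≥ 15 ✓; dept HR ✗ → not eligible.
Caregiver Leave — status full-time ✓; service 174 days < 26 weeks (≈182 days) ✗ → not eligible.
Meal Allowance — status full-time ✓; service 174 days < 24 months (≈720 days) ✗ → not eligible.
Equipment Allowance — service 174 days ≥ 30 days ✓; site Reno ✗ (not Cork or Tampa) → not eligible.
Education Assistance — service 174 days < 2 years (≈730 days) ✗ → not eligible.

None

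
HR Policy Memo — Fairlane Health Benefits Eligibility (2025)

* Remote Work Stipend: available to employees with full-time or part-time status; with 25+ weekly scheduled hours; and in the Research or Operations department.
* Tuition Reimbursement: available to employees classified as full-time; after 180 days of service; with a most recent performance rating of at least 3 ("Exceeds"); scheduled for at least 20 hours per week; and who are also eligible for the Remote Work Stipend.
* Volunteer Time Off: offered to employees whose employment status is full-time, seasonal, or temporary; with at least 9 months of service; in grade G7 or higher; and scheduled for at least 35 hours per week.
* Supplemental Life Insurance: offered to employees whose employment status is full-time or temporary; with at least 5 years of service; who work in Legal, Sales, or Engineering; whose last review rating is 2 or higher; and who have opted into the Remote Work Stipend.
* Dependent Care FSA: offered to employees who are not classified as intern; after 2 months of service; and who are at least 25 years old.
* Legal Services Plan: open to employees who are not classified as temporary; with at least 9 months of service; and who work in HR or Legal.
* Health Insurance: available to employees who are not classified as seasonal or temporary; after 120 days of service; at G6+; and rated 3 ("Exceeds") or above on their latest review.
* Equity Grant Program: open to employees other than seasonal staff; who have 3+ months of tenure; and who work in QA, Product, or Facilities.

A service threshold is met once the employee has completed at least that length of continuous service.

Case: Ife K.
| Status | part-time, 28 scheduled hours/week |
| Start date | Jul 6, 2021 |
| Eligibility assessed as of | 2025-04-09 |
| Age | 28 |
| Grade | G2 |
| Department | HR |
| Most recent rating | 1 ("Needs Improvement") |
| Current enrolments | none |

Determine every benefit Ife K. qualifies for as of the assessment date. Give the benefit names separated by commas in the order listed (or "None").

Dependent Care FSA, Legal Services Plan

Service from Jul 6, 2021 to 2025-04-09: 1373 days.
Remote Work Stipend — status part-time ✓; 28 hrs/wk ≥ 25 ✓; dept HR ✗ → not eligible.
Tuition Reimbursement — status part-time ✗ (requires full-time) → not eligible.
Volunteer Time Off — status part-time ✗ (requires full-time, seasonal, or temporary) → not eligible.
Supplemental Life Insurance — status part-time ✗ (requires full-time or temporary) → not eligible.
Dependent Care FSA — status part-time ✓ (not excluded); service 1373 days ≥ 2 months (≈60 days) ✓; age 28 ≥ 25 ✓ → eligible.
Legal Services Plan — status part-time ✓ (not excluded); service 1373 days ≥ 9 months (≈270 days) ✓; dept HR ✓ → eligible.
Health Insurance — status part-time ✓ (not excluded); service 1373 days ≥ 120 days ✓; grade G2 < G6 ✗ → not eligible.
Equity Grant Program — status part-time ✓ (not excluded); service 1373 days ≥ 3 months (≈90 days) ✓; dept HR ✗ → not eligible.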